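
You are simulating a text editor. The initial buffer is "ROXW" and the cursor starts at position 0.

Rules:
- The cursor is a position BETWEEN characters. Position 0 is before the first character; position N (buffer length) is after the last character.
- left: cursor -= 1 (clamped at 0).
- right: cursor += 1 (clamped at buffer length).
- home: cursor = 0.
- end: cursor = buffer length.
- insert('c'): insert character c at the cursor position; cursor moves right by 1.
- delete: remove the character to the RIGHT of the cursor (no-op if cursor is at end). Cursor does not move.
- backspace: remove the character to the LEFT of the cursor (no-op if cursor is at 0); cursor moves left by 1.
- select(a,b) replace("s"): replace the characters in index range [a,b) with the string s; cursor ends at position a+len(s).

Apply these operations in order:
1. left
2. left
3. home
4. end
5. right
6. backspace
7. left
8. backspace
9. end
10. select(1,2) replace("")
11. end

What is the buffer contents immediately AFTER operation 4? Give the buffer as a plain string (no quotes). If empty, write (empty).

After op 1 (left): buf='ROXW' cursor=0
After op 2 (left): buf='ROXW' cursor=0
After op 3 (home): buf='ROXW' cursor=0
After op 4 (end): buf='ROXW' cursor=4

Answer: ROXW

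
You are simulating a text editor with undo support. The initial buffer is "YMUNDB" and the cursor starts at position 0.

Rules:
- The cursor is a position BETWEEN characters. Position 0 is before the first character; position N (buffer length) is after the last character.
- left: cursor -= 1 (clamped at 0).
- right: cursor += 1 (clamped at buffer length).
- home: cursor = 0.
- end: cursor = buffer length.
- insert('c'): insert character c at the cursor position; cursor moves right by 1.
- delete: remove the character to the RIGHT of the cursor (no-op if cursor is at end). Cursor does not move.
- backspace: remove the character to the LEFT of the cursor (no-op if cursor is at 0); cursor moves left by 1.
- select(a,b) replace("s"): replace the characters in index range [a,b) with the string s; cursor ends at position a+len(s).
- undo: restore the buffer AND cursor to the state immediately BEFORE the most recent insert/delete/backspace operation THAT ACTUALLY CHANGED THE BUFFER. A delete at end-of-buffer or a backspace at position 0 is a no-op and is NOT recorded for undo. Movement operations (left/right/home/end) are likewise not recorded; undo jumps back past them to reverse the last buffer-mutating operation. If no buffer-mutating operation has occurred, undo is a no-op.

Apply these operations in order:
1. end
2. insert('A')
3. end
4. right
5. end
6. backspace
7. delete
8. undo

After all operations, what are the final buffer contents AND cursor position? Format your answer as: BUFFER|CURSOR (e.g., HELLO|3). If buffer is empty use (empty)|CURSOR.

Answer: YMUNDBA|7

Derivation:
After op 1 (end): buf='YMUNDB' cursor=6
After op 2 (insert('A')): buf='YMUNDBA' cursor=7
After op 3 (end): buf='YMUNDBA' cursor=7
After op 4 (right): buf='YMUNDBA' cursor=7
After op 5 (end): buf='YMUNDBA' cursor=7
After op 6 (backspace): buf='YMUNDB' cursor=6
After op 7 (delete): buf='YMUNDB' cursor=6
After op 8 (undo): buf='YMUNDBA' cursor=7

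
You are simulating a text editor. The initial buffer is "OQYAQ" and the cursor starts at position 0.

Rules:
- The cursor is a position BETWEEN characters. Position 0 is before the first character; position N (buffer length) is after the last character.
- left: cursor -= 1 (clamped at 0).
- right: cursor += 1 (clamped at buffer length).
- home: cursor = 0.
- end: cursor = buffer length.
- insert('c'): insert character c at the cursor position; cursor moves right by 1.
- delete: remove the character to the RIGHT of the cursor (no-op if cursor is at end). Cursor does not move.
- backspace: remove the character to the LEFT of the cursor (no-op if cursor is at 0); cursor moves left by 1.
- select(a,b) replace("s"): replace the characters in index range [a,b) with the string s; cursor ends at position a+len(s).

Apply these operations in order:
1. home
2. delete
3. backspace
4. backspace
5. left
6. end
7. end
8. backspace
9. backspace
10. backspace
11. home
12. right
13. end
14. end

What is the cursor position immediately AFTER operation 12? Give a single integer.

Answer: 1

Derivation:
After op 1 (home): buf='OQYAQ' cursor=0
After op 2 (delete): buf='QYAQ' cursor=0
After op 3 (backspace): buf='QYAQ' cursor=0
After op 4 (backspace): buf='QYAQ' cursor=0
After op 5 (left): buf='QYAQ' cursor=0
After op 6 (end): buf='QYAQ' cursor=4
After op 7 (end): buf='QYAQ' cursor=4
After op 8 (backspace): buf='QYA' cursor=3
After op 9 (backspace): buf='QY' cursor=2
After op 10 (backspace): buf='Q' cursor=1
After op 11 (home): buf='Q' cursor=0
After op 12 (right): buf='Q' cursor=1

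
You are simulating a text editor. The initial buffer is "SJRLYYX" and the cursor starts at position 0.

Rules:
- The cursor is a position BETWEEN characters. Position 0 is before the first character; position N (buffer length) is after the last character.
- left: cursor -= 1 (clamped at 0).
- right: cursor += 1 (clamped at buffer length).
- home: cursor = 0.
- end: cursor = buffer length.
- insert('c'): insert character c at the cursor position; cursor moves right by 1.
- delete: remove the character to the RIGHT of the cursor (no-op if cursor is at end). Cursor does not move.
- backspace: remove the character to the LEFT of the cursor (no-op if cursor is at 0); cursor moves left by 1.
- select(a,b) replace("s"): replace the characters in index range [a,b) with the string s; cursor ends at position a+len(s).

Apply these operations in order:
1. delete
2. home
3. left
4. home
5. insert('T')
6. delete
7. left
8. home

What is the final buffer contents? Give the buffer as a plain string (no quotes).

Answer: TRLYYX

Derivation:
After op 1 (delete): buf='JRLYYX' cursor=0
After op 2 (home): buf='JRLYYX' cursor=0
After op 3 (left): buf='JRLYYX' cursor=0
After op 4 (home): buf='JRLYYX' cursor=0
After op 5 (insert('T')): buf='TJRLYYX' cursor=1
After op 6 (delete): buf='TRLYYX' cursor=1
After op 7 (left): buf='TRLYYX' cursor=0
After op 8 (home): buf='TRLYYX' cursor=0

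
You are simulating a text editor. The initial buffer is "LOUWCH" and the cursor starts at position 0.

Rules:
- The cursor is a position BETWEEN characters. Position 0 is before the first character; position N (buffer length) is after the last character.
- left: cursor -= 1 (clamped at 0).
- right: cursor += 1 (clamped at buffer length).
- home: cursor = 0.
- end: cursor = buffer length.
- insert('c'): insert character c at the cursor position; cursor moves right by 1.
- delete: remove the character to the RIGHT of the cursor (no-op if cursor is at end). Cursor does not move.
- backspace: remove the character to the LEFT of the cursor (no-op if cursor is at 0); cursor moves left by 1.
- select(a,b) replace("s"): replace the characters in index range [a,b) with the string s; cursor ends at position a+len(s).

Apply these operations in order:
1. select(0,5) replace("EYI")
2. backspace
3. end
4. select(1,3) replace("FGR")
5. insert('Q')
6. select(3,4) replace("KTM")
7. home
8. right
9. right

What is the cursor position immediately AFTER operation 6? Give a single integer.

After op 1 (select(0,5) replace("EYI")): buf='EYIH' cursor=3
After op 2 (backspace): buf='EYH' cursor=2
After op 3 (end): buf='EYH' cursor=3
After op 4 (select(1,3) replace("FGR")): buf='EFGR' cursor=4
After op 5 (insert('Q')): buf='EFGRQ' cursor=5
After op 6 (select(3,4) replace("KTM")): buf='EFGKTMQ' cursor=6

Answer: 6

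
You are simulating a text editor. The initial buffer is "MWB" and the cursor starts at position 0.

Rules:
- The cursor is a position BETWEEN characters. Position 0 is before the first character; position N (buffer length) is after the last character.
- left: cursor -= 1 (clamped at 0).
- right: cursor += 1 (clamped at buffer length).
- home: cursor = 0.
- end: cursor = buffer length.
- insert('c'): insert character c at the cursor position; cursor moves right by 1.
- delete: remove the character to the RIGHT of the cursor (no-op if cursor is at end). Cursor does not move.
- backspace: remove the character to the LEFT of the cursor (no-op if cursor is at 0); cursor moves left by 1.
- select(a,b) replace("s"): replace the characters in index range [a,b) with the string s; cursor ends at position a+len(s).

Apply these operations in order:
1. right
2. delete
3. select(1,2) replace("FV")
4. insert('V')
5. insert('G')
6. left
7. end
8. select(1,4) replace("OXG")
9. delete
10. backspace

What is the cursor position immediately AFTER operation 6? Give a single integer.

After op 1 (right): buf='MWB' cursor=1
After op 2 (delete): buf='MB' cursor=1
After op 3 (select(1,2) replace("FV")): buf='MFV' cursor=3
After op 4 (insert('V')): buf='MFVV' cursor=4
After op 5 (insert('G')): buf='MFVVG' cursor=5
After op 6 (left): buf='MFVVG' cursor=4

Answer: 4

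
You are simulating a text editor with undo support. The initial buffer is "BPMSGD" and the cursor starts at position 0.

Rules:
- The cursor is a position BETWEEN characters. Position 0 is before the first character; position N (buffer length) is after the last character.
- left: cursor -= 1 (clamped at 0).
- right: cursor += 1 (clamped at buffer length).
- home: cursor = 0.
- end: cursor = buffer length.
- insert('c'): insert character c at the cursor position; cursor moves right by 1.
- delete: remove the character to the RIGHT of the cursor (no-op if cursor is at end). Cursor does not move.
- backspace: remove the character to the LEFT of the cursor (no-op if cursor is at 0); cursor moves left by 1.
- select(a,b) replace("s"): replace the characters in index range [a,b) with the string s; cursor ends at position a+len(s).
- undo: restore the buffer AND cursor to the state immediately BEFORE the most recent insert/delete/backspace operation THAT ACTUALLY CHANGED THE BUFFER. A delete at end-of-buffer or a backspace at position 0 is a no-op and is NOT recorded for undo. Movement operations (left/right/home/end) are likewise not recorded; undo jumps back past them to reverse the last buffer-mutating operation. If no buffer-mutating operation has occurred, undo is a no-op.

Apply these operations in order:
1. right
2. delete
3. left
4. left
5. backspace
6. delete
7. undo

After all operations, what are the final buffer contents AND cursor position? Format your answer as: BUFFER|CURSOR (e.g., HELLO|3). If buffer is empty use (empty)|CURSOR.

Answer: BMSGD|0

Derivation:
After op 1 (right): buf='BPMSGD' cursor=1
After op 2 (delete): buf='BMSGD' cursor=1
After op 3 (left): buf='BMSGD' cursor=0
After op 4 (left): buf='BMSGD' cursor=0
After op 5 (backspace): buf='BMSGD' cursor=0
After op 6 (delete): buf='MSGD' cursor=0
After op 7 (undo): buf='BMSGD' cursor=0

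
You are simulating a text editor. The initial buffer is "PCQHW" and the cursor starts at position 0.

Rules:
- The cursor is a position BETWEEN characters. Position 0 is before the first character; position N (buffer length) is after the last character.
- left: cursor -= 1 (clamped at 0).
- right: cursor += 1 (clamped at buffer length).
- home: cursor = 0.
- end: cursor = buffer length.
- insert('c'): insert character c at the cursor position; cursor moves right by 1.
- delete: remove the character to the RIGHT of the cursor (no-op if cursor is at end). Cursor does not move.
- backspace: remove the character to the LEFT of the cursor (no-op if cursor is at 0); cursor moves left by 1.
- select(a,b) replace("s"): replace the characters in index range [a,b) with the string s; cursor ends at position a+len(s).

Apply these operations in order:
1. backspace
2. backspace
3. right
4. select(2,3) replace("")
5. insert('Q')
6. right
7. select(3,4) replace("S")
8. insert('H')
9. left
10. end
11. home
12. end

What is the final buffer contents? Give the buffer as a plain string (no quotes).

Answer: PCQSHW

Derivation:
After op 1 (backspace): buf='PCQHW' cursor=0
After op 2 (backspace): buf='PCQHW' cursor=0
After op 3 (right): buf='PCQHW' cursor=1
After op 4 (select(2,3) replace("")): buf='PCHW' cursor=2
After op 5 (insert('Q')): buf='PCQHW' cursor=3
After op 6 (right): buf='PCQHW' cursor=4
After op 7 (select(3,4) replace("S")): buf='PCQSW' cursor=4
After op 8 (insert('H')): buf='PCQSHW' cursor=5
After op 9 (left): buf='PCQSHW' cursor=4
After op 10 (end): buf='PCQSHW' cursor=6
After op 11 (home): buf='PCQSHW' cursor=0
After op 12 (end): buf='PCQSHW' cursor=6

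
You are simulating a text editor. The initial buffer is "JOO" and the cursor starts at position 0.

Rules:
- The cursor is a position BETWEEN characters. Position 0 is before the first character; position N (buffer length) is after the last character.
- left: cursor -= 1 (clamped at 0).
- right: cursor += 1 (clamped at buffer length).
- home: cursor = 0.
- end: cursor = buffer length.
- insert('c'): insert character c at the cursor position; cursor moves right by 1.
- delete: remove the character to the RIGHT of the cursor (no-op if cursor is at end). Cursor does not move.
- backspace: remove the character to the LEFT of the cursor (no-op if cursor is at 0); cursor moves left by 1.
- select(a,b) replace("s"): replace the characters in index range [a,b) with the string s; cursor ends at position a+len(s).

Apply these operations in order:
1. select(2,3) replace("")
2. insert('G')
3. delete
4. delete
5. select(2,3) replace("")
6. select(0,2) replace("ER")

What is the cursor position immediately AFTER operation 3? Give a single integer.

After op 1 (select(2,3) replace("")): buf='JO' cursor=2
After op 2 (insert('G')): buf='JOG' cursor=3
After op 3 (delete): buf='JOG' cursor=3

Answer: 3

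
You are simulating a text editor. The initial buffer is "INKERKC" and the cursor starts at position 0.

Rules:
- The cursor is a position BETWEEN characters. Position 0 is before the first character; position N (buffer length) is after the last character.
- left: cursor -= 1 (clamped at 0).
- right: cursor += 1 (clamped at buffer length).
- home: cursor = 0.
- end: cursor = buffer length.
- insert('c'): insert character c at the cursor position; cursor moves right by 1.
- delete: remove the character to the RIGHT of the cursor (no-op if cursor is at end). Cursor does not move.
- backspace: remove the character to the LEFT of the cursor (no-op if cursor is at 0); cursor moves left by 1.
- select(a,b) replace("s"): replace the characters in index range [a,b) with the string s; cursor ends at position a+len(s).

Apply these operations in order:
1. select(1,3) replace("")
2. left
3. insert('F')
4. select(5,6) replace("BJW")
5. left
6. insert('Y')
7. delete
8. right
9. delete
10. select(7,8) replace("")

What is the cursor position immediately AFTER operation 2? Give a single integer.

After op 1 (select(1,3) replace("")): buf='IERKC' cursor=1
After op 2 (left): buf='IERKC' cursor=0

Answer: 0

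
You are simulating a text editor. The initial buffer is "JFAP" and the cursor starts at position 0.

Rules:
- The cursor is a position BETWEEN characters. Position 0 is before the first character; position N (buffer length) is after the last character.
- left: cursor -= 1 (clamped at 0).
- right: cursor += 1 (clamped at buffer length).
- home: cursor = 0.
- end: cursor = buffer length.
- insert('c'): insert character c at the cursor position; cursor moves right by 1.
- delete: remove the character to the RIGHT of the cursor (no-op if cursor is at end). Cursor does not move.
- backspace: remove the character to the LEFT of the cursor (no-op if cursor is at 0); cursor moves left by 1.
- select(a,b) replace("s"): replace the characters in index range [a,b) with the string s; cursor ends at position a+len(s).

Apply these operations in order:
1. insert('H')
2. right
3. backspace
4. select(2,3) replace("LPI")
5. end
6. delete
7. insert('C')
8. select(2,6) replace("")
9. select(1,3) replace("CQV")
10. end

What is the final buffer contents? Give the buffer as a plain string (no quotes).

Answer: HCQV

Derivation:
After op 1 (insert('H')): buf='HJFAP' cursor=1
After op 2 (right): buf='HJFAP' cursor=2
After op 3 (backspace): buf='HFAP' cursor=1
After op 4 (select(2,3) replace("LPI")): buf='HFLPIP' cursor=5
After op 5 (end): buf='HFLPIP' cursor=6
After op 6 (delete): buf='HFLPIP' cursor=6
After op 7 (insert('C')): buf='HFLPIPC' cursor=7
After op 8 (select(2,6) replace("")): buf='HFC' cursor=2
After op 9 (select(1,3) replace("CQV")): buf='HCQV' cursor=4
After op 10 (end): buf='HCQV' cursor=4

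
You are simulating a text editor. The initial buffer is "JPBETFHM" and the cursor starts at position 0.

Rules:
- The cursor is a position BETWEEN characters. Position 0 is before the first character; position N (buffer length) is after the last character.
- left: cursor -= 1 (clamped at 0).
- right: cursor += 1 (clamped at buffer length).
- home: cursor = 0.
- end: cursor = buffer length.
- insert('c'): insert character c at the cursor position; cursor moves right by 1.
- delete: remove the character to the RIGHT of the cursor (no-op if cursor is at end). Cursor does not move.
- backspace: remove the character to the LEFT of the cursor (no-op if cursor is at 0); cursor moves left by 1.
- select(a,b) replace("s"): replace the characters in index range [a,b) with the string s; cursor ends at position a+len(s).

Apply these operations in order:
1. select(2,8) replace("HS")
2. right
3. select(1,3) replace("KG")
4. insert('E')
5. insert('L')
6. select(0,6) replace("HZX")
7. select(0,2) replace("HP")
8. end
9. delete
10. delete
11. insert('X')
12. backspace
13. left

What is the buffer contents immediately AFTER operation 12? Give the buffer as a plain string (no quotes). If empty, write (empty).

After op 1 (select(2,8) replace("HS")): buf='JPHS' cursor=4
After op 2 (right): buf='JPHS' cursor=4
After op 3 (select(1,3) replace("KG")): buf='JKGS' cursor=3
After op 4 (insert('E')): buf='JKGES' cursor=4
After op 5 (insert('L')): buf='JKGELS' cursor=5
After op 6 (select(0,6) replace("HZX")): buf='HZX' cursor=3
After op 7 (select(0,2) replace("HP")): buf='HPX' cursor=2
After op 8 (end): buf='HPX' cursor=3
After op 9 (delete): buf='HPX' cursor=3
After op 10 (delete): buf='HPX' cursor=3
After op 11 (insert('X')): buf='HPXX' cursor=4
After op 12 (backspace): buf='HPX' cursor=3

Answer: HPX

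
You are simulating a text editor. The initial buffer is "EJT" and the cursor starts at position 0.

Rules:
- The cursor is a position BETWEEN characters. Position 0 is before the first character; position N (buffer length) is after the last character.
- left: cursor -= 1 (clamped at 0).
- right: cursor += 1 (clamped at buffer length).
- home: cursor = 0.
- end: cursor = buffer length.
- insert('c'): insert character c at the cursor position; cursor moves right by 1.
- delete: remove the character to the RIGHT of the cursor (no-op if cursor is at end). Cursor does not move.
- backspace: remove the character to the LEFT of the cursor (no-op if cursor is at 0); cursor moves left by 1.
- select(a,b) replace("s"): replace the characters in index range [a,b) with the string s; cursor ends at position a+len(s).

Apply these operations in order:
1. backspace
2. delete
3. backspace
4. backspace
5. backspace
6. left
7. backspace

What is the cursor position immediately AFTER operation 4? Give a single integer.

Answer: 0

Derivation:
After op 1 (backspace): buf='EJT' cursor=0
After op 2 (delete): buf='JT' cursor=0
After op 3 (backspace): buf='JT' cursor=0
After op 4 (backspace): buf='JT' cursor=0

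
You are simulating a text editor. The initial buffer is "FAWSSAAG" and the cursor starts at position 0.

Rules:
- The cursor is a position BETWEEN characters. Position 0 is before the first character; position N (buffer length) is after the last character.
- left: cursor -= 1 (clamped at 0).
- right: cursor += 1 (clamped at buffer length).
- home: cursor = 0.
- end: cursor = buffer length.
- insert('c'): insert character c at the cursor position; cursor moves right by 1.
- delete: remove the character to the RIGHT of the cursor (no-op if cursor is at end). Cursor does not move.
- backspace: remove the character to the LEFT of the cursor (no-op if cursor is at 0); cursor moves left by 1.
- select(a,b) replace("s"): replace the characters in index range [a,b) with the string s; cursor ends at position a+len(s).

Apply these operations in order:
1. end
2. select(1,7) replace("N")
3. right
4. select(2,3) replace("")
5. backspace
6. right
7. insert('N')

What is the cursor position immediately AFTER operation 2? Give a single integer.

Answer: 2

Derivation:
After op 1 (end): buf='FAWSSAAG' cursor=8
After op 2 (select(1,7) replace("N")): buf='FNG' cursor=2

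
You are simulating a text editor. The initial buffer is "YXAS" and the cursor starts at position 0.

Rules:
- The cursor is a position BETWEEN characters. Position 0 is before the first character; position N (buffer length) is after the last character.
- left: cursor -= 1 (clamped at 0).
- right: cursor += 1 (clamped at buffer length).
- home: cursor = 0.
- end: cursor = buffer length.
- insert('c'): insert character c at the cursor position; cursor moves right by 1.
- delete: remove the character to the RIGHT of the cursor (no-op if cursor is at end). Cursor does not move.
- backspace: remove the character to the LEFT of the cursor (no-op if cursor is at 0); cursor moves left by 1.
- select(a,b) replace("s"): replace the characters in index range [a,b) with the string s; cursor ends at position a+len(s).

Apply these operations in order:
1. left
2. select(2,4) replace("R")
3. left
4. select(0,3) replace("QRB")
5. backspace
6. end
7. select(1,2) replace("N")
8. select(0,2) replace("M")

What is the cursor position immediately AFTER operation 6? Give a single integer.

After op 1 (left): buf='YXAS' cursor=0
After op 2 (select(2,4) replace("R")): buf='YXR' cursor=3
After op 3 (left): buf='YXR' cursor=2
After op 4 (select(0,3) replace("QRB")): buf='QRB' cursor=3
After op 5 (backspace): buf='QR' cursor=2
After op 6 (end): buf='QR' cursor=2

Answer: 2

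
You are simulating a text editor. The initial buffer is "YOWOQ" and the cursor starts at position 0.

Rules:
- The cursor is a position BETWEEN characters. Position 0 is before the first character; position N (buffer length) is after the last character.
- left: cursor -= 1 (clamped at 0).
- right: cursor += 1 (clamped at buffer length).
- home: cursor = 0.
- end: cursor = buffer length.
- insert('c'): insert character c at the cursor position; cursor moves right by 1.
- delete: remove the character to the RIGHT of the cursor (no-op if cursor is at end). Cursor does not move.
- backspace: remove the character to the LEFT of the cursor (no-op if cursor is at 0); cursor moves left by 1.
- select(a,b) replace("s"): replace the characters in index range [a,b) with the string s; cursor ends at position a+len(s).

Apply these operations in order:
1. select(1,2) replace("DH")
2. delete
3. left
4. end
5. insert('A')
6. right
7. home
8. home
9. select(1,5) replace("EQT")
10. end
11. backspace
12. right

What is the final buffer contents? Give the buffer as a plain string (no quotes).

Answer: YEQT

Derivation:
After op 1 (select(1,2) replace("DH")): buf='YDHWOQ' cursor=3
After op 2 (delete): buf='YDHOQ' cursor=3
After op 3 (left): buf='YDHOQ' cursor=2
After op 4 (end): buf='YDHOQ' cursor=5
After op 5 (insert('A')): buf='YDHOQA' cursor=6
After op 6 (right): buf='YDHOQA' cursor=6
After op 7 (home): buf='YDHOQA' cursor=0
After op 8 (home): buf='YDHOQA' cursor=0
After op 9 (select(1,5) replace("EQT")): buf='YEQTA' cursor=4
After op 10 (end): buf='YEQTA' cursor=5
After op 11 (backspace): buf='YEQT' cursor=4
After op 12 (right): buf='YEQT' cursor=4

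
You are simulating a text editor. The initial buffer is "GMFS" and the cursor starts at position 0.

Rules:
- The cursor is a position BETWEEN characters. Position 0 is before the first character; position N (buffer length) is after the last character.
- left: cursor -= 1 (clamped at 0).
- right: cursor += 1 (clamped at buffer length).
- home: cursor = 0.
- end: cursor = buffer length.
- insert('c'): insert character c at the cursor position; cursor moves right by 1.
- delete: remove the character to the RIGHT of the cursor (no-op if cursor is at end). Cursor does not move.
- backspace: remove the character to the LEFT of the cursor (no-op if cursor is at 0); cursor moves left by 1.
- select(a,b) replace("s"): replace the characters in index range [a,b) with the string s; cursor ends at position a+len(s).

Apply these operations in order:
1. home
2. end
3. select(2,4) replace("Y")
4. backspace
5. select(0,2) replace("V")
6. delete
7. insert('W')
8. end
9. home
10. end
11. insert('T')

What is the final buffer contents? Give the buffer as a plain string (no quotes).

Answer: VWT

Derivation:
After op 1 (home): buf='GMFS' cursor=0
After op 2 (end): buf='GMFS' cursor=4
After op 3 (select(2,4) replace("Y")): buf='GMY' cursor=3
After op 4 (backspace): buf='GM' cursor=2
After op 5 (select(0,2) replace("V")): buf='V' cursor=1
After op 6 (delete): buf='V' cursor=1
After op 7 (insert('W')): buf='VW' cursor=2
After op 8 (end): buf='VW' cursor=2
After op 9 (home): buf='VW' cursor=0
After op 10 (end): buf='VW' cursor=2
After op 11 (insert('T')): buf='VWT' cursor=3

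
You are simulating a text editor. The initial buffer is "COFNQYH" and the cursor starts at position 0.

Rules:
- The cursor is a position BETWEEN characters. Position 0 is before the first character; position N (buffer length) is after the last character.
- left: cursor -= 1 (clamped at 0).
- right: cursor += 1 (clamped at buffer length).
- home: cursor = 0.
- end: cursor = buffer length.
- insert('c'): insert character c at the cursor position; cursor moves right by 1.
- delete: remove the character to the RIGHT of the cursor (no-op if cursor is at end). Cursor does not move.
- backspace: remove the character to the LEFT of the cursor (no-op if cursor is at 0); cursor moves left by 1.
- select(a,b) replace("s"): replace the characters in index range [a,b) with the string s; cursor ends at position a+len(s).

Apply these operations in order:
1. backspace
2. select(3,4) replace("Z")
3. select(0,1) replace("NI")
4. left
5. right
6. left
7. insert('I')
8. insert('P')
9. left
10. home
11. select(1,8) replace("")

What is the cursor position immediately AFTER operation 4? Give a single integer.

After op 1 (backspace): buf='COFNQYH' cursor=0
After op 2 (select(3,4) replace("Z")): buf='COFZQYH' cursor=4
After op 3 (select(0,1) replace("NI")): buf='NIOFZQYH' cursor=2
After op 4 (left): buf='NIOFZQYH' cursor=1

Answer: 1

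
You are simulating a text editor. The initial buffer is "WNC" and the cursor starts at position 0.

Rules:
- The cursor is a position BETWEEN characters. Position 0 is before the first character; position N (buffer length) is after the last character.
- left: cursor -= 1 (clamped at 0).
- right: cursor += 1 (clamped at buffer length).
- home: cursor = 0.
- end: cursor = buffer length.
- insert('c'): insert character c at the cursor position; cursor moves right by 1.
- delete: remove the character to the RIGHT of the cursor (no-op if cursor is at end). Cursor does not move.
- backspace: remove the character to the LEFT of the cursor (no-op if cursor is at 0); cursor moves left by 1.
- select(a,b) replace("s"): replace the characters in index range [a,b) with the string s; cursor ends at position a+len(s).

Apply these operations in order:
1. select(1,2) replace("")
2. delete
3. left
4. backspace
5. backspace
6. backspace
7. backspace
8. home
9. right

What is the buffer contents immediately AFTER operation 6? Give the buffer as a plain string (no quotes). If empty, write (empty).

After op 1 (select(1,2) replace("")): buf='WC' cursor=1
After op 2 (delete): buf='W' cursor=1
After op 3 (left): buf='W' cursor=0
After op 4 (backspace): buf='W' cursor=0
After op 5 (backspace): buf='W' cursor=0
After op 6 (backspace): buf='W' cursor=0

Answer: W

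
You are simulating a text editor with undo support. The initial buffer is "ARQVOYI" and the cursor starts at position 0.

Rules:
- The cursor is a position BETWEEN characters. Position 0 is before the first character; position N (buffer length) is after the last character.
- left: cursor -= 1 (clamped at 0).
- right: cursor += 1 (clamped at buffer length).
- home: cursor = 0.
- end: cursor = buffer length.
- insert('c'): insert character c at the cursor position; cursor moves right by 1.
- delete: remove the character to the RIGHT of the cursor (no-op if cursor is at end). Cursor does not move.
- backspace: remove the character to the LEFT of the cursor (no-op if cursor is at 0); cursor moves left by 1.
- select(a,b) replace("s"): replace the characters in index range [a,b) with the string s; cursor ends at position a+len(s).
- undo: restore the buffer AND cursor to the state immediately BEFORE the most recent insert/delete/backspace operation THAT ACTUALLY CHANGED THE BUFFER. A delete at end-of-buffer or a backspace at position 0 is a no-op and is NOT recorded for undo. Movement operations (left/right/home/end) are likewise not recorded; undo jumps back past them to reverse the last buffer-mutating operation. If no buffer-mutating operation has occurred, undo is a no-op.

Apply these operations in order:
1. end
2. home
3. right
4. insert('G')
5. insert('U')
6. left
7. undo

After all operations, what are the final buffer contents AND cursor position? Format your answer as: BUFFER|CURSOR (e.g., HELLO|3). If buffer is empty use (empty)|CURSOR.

After op 1 (end): buf='ARQVOYI' cursor=7
After op 2 (home): buf='ARQVOYI' cursor=0
After op 3 (right): buf='ARQVOYI' cursor=1
After op 4 (insert('G')): buf='AGRQVOYI' cursor=2
After op 5 (insert('U')): buf='AGURQVOYI' cursor=3
After op 6 (left): buf='AGURQVOYI' cursor=2
After op 7 (undo): buf='AGRQVOYI' cursor=2

Answer: AGRQVOYI|2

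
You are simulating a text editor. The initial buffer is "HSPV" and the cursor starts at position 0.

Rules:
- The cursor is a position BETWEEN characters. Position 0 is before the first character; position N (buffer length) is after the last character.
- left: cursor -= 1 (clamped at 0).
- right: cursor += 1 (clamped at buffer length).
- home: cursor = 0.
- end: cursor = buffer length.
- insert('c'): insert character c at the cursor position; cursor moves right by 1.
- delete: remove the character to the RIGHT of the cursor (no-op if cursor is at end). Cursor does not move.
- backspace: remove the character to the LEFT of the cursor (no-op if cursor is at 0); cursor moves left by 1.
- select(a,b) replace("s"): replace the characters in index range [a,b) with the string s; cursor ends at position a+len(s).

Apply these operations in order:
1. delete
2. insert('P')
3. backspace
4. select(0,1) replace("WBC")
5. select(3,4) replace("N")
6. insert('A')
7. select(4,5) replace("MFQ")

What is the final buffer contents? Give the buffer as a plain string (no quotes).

After op 1 (delete): buf='SPV' cursor=0
After op 2 (insert('P')): buf='PSPV' cursor=1
After op 3 (backspace): buf='SPV' cursor=0
After op 4 (select(0,1) replace("WBC")): buf='WBCPV' cursor=3
After op 5 (select(3,4) replace("N")): buf='WBCNV' cursor=4
After op 6 (insert('A')): buf='WBCNAV' cursor=5
After op 7 (select(4,5) replace("MFQ")): buf='WBCNMFQV' cursor=7

Answer: WBCNMFQV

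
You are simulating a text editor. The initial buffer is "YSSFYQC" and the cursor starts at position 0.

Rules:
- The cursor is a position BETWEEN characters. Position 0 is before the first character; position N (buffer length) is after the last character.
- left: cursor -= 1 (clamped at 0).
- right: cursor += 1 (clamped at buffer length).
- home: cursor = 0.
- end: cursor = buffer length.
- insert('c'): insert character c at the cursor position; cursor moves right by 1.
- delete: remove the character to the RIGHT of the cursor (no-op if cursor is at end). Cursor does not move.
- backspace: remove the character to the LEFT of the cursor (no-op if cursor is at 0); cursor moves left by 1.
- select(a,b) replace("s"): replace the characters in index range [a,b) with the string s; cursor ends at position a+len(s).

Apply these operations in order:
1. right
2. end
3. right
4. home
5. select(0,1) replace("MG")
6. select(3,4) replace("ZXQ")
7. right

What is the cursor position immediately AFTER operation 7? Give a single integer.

Answer: 7

Derivation:
After op 1 (right): buf='YSSFYQC' cursor=1
After op 2 (end): buf='YSSFYQC' cursor=7
After op 3 (right): buf='YSSFYQC' cursor=7
After op 4 (home): buf='YSSFYQC' cursor=0
After op 5 (select(0,1) replace("MG")): buf='MGSSFYQC' cursor=2
After op 6 (select(3,4) replace("ZXQ")): buf='MGSZXQFYQC' cursor=6
After op 7 (right): buf='MGSZXQFYQC' cursor=7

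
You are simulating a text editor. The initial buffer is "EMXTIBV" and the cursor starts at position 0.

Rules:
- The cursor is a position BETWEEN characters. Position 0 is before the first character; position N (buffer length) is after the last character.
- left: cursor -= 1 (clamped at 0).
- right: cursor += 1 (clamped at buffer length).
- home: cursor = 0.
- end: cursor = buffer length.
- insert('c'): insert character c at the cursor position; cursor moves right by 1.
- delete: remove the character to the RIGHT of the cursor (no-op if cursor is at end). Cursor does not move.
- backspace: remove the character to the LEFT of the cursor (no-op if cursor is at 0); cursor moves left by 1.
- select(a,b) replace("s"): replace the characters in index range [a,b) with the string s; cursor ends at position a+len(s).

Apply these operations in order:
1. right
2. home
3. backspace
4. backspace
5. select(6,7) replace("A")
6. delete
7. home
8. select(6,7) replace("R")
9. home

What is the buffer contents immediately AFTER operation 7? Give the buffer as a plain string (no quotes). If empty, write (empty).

After op 1 (right): buf='EMXTIBV' cursor=1
After op 2 (home): buf='EMXTIBV' cursor=0
After op 3 (backspace): buf='EMXTIBV' cursor=0
After op 4 (backspace): buf='EMXTIBV' cursor=0
After op 5 (select(6,7) replace("A")): buf='EMXTIBA' cursor=7
After op 6 (delete): buf='EMXTIBA' cursor=7
After op 7 (home): buf='EMXTIBA' cursor=0

Answer: EMXTIBA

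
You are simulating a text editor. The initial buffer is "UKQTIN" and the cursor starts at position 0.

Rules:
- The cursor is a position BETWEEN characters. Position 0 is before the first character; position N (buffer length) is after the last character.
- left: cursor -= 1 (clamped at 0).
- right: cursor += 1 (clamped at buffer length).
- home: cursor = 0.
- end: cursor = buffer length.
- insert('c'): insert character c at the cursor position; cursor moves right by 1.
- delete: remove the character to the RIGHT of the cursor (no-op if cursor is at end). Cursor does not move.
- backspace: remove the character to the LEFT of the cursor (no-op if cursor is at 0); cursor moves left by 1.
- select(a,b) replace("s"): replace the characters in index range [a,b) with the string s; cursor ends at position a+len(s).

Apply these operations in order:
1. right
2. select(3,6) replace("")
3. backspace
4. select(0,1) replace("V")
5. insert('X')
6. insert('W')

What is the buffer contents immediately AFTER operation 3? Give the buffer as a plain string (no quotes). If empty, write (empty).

Answer: UK

Derivation:
After op 1 (right): buf='UKQTIN' cursor=1
After op 2 (select(3,6) replace("")): buf='UKQ' cursor=3
After op 3 (backspace): buf='UK' cursor=2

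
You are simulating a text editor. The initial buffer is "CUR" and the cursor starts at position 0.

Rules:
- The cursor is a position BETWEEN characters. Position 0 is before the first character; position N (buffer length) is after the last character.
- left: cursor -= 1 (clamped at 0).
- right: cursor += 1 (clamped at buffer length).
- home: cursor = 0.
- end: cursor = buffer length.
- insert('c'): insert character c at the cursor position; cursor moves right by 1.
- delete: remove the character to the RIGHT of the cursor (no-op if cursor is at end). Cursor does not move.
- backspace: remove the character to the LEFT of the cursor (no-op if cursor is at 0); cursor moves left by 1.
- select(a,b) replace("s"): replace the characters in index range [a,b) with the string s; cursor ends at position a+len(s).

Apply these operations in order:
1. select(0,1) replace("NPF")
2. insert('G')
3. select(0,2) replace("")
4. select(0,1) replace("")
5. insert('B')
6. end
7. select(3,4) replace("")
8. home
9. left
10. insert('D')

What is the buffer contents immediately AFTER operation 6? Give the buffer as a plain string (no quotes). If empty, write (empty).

Answer: BGUR

Derivation:
After op 1 (select(0,1) replace("NPF")): buf='NPFUR' cursor=3
After op 2 (insert('G')): buf='NPFGUR' cursor=4
After op 3 (select(0,2) replace("")): buf='FGUR' cursor=0
After op 4 (select(0,1) replace("")): buf='GUR' cursor=0
After op 5 (insert('B')): buf='BGUR' cursor=1
After op 6 (end): buf='BGUR' cursor=4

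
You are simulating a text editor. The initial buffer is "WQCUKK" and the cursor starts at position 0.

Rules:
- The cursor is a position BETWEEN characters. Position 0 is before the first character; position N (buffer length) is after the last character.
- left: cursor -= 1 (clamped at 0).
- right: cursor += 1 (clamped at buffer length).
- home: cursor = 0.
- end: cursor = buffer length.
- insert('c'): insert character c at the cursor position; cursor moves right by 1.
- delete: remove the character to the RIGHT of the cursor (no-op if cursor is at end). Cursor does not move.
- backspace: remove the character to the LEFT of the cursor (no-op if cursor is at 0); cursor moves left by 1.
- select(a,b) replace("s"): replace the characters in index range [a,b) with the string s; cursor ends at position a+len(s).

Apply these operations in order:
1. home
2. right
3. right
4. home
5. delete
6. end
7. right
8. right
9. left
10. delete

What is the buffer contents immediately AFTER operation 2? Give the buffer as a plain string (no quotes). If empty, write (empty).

Answer: WQCUKK

Derivation:
After op 1 (home): buf='WQCUKK' cursor=0
After op 2 (right): buf='WQCUKK' cursor=1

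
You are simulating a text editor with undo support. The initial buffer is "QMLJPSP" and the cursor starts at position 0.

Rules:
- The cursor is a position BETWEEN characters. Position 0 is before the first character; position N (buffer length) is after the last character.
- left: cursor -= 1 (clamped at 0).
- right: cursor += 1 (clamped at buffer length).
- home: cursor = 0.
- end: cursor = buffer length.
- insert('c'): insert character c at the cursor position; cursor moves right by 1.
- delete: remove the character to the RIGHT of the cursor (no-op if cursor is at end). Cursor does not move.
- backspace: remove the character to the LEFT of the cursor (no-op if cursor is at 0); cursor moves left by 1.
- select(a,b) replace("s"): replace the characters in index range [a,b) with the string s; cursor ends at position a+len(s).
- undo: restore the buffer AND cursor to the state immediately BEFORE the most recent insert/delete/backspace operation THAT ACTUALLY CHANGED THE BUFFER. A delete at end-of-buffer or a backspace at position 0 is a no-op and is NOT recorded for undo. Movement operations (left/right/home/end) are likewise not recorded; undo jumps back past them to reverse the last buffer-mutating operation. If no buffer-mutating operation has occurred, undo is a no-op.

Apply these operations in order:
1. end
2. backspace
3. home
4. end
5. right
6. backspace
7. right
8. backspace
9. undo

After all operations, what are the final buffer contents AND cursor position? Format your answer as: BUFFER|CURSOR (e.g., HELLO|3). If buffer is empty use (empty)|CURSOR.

After op 1 (end): buf='QMLJPSP' cursor=7
After op 2 (backspace): buf='QMLJPS' cursor=6
After op 3 (home): buf='QMLJPS' cursor=0
After op 4 (end): buf='QMLJPS' cursor=6
After op 5 (right): buf='QMLJPS' cursor=6
After op 6 (backspace): buf='QMLJP' cursor=5
After op 7 (right): buf='QMLJP' cursor=5
After op 8 (backspace): buf='QMLJ' cursor=4
After op 9 (undo): buf='QMLJP' cursor=5

Answer: QMLJP|5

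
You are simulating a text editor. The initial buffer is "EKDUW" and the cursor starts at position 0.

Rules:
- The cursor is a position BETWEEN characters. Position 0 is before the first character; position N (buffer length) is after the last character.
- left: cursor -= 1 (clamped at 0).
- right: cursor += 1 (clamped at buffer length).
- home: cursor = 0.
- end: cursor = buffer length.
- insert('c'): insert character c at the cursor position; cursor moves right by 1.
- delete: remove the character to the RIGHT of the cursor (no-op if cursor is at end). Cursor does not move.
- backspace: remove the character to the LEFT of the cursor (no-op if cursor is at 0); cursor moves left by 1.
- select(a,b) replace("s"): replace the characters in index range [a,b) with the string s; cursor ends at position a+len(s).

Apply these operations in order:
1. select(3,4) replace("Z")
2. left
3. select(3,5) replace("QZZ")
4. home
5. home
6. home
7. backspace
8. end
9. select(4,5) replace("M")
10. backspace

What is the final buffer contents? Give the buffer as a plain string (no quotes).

After op 1 (select(3,4) replace("Z")): buf='EKDZW' cursor=4
After op 2 (left): buf='EKDZW' cursor=3
After op 3 (select(3,5) replace("QZZ")): buf='EKDQZZ' cursor=6
After op 4 (home): buf='EKDQZZ' cursor=0
After op 5 (home): buf='EKDQZZ' cursor=0
After op 6 (home): buf='EKDQZZ' cursor=0
After op 7 (backspace): buf='EKDQZZ' cursor=0
After op 8 (end): buf='EKDQZZ' cursor=6
After op 9 (select(4,5) replace("M")): buf='EKDQMZ' cursor=5
After op 10 (backspace): buf='EKDQZ' cursor=4

Answer: EKDQZ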